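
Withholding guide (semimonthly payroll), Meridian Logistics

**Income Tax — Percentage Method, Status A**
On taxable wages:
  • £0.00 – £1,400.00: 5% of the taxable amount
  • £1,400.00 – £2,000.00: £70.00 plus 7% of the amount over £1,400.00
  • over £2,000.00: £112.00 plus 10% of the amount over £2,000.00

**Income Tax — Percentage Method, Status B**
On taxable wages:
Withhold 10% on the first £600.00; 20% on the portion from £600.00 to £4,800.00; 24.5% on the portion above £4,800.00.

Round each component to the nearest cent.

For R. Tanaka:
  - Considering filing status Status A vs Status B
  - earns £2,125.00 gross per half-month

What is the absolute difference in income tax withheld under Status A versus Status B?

£240.50

Income Tax (Status A): taxable = £2,125.00
  £112.00 + 10% × (£2,125.00 − £2,000.00) = £112.00 + 10% × £125.00 = £124.50
Income Tax (Status B): taxable = £2,125.00
  £60.00 + 20% × (£2,125.00 − £600.00) = £60.00 + 20% × £1,525.00 = £365.00
Difference: |£124.50 − £365.00| = £240.50 (higher under Status B)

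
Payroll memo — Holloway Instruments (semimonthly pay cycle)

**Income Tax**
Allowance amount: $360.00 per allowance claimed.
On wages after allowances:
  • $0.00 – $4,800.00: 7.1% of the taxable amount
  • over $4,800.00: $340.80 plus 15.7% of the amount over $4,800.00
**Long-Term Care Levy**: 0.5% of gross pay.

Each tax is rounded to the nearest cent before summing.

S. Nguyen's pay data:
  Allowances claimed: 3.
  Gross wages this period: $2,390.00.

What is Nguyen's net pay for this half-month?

$2,285.04

Income Tax: taxable = $2,390.00 − 3×$360.00 = $1,310.00
  7.1% × $1,310.00 = $93.01
Long-Term Care Levy: 0.5% × $2,390.00 = $11.95
Total withheld: $93.01 + $11.95 = $104.96
Net pay: $2,390.00 − $104.96 = $2,285.04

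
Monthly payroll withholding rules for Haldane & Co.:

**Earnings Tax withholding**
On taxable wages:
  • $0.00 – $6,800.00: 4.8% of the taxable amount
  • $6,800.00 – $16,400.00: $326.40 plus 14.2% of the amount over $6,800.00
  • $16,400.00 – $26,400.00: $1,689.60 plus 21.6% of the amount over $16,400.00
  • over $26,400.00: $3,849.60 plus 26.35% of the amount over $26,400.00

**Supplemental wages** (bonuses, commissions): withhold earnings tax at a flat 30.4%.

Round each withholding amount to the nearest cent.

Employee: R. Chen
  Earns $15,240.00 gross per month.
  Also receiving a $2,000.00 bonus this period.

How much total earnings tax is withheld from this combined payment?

$2,132.88

Earnings Tax: taxable = $15,240.00
  $326.40 + 14.2% × ($15,240.00 − $6,800.00) = $326.40 + 14.2% × $8,440.00 = $1,524.88
Supplemental (30.4% flat on bonus): 30.4% × $2,000.00 = $608.00
Total earnings tax: $1,524.88 + $608.00 = $2,132.88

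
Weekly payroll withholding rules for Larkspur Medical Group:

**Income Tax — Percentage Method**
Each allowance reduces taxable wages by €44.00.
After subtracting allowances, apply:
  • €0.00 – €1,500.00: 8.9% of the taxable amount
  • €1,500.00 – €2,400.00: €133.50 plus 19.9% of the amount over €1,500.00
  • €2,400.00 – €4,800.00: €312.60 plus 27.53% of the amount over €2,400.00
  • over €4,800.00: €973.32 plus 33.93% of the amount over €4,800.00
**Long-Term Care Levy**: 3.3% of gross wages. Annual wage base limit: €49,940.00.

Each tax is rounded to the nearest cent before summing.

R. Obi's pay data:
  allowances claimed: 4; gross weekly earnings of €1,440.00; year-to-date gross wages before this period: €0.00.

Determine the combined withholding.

€160.02

Income Tax: taxable = €1,440.00 − 4×€44.00 = €1,264.00
  8.9% × €1,264.00 = €112.50
Long-Term Care Levy: 3.3% × €1,440.00 = €47.52
Total: €112.50 + €47.52 = €160.02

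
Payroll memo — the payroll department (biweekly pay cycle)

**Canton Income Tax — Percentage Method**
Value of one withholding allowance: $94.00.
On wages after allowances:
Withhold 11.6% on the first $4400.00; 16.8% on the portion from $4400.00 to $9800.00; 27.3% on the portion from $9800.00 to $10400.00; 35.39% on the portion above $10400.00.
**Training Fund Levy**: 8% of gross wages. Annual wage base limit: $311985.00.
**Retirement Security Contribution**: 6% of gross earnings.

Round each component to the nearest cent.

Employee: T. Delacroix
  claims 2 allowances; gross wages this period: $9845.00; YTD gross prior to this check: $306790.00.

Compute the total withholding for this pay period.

Canton Income Tax: taxable = $9845.00 − 2×$94.00 = $9657.00
  $510.40 + 16.8% × ($9657.00 − $4400.00) = $510.40 + 16.8% × $5257.00 = $1393.58
Training Fund Levy: cap $311985.00 − YTD $306790.00 = $5195.00 subject; 8% × $5195.00 = $415.60
Retirement Security Contribution: 6% × $9845.00 = $590.70
Total: $1393.58 + $415.60 + $590.70 = $2399.88

$2399.88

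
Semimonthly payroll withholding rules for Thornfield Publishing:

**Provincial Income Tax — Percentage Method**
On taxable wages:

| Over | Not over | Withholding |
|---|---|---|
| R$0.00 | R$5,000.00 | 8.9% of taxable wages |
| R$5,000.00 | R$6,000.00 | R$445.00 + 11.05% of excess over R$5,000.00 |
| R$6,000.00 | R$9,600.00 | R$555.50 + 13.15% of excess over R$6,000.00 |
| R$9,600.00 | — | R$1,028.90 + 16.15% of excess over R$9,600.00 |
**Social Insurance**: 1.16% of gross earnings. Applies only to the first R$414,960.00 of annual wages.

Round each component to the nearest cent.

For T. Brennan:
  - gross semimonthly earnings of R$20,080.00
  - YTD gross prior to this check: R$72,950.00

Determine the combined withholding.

Provincial Income Tax: taxable = R$20,080.00
  R$1,028.90 + 16.15% × (R$20,080.00 − R$9,600.00) = R$1,028.90 + 16.15% × R$10,480.00 = R$2,721.42
Social Insurance: 1.16% × R$20,080.00 = R$232.93
Total: R$2,721.42 + R$232.93 = R$2,954.35

R$2,954.35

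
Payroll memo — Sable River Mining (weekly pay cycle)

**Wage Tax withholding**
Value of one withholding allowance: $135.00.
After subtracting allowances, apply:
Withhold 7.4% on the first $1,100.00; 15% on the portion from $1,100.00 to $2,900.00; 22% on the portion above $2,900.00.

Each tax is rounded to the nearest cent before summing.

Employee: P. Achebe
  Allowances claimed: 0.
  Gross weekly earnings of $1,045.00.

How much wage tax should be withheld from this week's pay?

Wage Tax: taxable = $1,045.00
  7.4% × $1,045.00 = $77.33

$77.33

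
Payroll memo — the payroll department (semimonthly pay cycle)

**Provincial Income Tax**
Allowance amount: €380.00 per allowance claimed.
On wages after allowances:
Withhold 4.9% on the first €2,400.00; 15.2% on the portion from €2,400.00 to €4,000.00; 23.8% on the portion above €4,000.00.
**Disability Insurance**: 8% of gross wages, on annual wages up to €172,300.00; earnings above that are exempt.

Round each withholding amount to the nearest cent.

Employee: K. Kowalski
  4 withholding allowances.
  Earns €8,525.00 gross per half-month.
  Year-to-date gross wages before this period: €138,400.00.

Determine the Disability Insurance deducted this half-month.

€682.00

Disability Insurance: 8% × €8,525.00 = €682.00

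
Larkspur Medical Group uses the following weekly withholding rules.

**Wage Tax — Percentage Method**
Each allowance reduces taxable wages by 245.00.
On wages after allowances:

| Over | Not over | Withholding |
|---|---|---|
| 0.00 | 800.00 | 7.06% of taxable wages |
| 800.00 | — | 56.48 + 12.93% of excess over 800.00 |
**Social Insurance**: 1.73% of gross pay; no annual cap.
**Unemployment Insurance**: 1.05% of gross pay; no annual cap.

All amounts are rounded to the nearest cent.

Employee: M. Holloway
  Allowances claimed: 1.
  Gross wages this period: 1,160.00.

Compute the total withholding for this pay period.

Wage Tax: taxable = 1,160.00 − 1×245.00 = 915.00
  56.48 + 12.93% × (915.00 − 800.00) = 56.48 + 12.93% × 115.00 = 71.35
Social Insurance: 1.73% × 1,160.00 = 20.07
Unemployment Insurance: 1.05% × 1,160.00 = 12.18
Total: 71.35 + 20.07 + 12.18 = 103.60

103.60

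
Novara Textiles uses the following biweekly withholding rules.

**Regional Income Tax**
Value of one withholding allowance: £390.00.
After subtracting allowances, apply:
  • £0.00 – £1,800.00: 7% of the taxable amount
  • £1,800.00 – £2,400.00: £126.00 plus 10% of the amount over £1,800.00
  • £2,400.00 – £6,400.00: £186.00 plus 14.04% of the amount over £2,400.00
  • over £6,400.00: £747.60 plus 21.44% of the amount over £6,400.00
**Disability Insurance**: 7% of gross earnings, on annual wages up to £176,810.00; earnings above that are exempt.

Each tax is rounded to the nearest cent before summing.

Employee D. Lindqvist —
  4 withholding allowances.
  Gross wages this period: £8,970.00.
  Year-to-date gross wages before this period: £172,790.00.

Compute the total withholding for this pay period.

£1,245.54

Regional Income Tax: taxable = £8,970.00 − 4×£390.00 = £7,410.00
  £747.60 + 21.44% × (£7,410.00 − £6,400.00) = £747.60 + 21.44% × £1,010.00 = £964.14
Disability Insurance: cap £176,810.00 − YTD £172,790.00 = £4,020.00 subject; 7% × £4,020.00 = £281.40
Total: £964.14 + £281.40 = £1,245.54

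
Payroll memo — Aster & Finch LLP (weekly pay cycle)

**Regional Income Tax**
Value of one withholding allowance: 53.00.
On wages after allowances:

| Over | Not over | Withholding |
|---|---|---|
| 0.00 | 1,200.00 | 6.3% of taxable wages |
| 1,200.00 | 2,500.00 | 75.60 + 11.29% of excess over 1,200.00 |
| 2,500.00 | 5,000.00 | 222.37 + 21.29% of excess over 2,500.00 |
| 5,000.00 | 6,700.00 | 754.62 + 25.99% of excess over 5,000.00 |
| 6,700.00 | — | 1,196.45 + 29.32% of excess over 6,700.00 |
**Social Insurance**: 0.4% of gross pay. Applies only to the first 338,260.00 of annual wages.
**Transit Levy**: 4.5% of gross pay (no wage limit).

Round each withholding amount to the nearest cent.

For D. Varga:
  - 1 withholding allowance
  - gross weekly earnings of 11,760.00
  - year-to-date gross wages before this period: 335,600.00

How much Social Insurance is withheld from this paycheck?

Social Insurance: cap 338,260.00 − YTD 335,600.00 = 2,660.00 subject; 0.4% × 2,660.00 = 10.64

10.64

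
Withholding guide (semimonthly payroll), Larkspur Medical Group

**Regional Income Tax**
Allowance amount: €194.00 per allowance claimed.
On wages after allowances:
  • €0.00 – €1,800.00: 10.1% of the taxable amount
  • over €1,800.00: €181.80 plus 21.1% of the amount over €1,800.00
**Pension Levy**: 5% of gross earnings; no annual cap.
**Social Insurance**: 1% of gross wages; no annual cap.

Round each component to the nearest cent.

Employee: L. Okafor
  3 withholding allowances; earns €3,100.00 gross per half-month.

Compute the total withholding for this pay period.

€519.30

Regional Income Tax: taxable = €3,100.00 − 3×€194.00 = €2,518.00
  €181.80 + 21.1% × (€2,518.00 − €1,800.00) = €181.80 + 21.1% × €718.00 = €333.30
Pension Levy: 5% × €3,100.00 = €155.00
Social Insurance: 1% × €3,100.00 = €31.00
Total: €333.30 + €155.00 + €31.00 = €519.30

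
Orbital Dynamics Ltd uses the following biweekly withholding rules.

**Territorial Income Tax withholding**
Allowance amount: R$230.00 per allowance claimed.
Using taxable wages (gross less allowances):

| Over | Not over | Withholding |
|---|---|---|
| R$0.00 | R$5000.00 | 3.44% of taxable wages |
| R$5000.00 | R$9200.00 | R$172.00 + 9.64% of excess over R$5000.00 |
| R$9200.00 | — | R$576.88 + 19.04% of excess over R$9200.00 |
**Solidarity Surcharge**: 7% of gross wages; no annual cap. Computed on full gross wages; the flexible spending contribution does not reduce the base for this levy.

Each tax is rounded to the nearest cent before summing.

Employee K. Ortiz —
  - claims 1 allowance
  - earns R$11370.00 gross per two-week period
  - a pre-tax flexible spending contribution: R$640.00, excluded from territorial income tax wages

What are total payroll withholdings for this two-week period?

R$1620.30

Territorial Income Tax: taxable = R$11370.00 − R$640.00 − 1×R$230.00 = R$10500.00
  R$576.88 + 19.04% × (R$10500.00 − R$9200.00) = R$576.88 + 19.04% × R$1300.00 = R$824.40
Solidarity Surcharge: 7% × R$11370.00 = R$795.90
Total: R$824.40 + R$795.90 = R$1620.30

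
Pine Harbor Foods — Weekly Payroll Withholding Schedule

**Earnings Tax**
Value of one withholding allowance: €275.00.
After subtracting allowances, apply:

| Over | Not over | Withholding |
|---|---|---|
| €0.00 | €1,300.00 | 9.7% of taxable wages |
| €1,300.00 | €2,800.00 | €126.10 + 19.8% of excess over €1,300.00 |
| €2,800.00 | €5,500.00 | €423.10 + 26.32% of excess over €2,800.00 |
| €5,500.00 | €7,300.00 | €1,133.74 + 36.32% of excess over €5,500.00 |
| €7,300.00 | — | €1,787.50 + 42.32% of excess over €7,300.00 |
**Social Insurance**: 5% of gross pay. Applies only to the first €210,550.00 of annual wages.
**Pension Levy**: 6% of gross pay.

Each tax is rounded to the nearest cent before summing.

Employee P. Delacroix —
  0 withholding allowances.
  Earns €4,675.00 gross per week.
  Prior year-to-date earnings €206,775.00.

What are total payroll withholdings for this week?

Earnings Tax: taxable = €4,675.00
  €423.10 + 26.32% × (€4,675.00 − €2,800.00) = €423.10 + 26.32% × €1,875.00 = €916.60
Social Insurance: cap €210,550.00 − YTD €206,775.00 = €3,775.00 subject; 5% × €3,775.00 = €188.75
Pension Levy: 6% × €4,675.00 = €280.50
Total: €916.60 + €188.75 + €280.50 = €1,385.85

€1,385.85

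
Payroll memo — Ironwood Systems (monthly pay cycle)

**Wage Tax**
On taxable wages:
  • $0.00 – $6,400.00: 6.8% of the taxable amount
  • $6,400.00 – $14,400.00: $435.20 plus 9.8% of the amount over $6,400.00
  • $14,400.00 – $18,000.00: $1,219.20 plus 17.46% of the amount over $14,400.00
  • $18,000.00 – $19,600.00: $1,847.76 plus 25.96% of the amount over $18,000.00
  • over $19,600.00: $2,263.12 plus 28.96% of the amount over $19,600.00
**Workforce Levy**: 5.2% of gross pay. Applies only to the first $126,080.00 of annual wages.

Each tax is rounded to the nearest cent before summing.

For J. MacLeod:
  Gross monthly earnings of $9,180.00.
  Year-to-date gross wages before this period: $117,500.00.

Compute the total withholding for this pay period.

Wage Tax: taxable = $9,180.00
  $435.20 + 9.8% × ($9,180.00 − $6,400.00) = $435.20 + 9.8% × $2,780.00 = $707.64
Workforce Levy: cap $126,080.00 − YTD $117,500.00 = $8,580.00 subject; 5.2% × $8,580.00 = $446.16
Total: $707.64 + $446.16 = $1,153.80

$1,153.80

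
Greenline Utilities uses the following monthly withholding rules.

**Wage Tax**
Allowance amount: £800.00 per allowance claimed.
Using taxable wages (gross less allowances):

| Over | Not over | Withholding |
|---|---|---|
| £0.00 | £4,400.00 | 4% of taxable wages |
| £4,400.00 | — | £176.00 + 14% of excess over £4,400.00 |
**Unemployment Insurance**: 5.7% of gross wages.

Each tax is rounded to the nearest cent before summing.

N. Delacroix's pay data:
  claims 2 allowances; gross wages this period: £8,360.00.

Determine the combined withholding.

Wage Tax: taxable = £8,360.00 − 2×£800.00 = £6,760.00
  £176.00 + 14% × (£6,760.00 − £4,400.00) = £176.00 + 14% × £2,360.00 = £506.40
Unemployment Insurance: 5.7% × £8,360.00 = £476.52
Total: £506.40 + £476.52 = £982.92

£982.92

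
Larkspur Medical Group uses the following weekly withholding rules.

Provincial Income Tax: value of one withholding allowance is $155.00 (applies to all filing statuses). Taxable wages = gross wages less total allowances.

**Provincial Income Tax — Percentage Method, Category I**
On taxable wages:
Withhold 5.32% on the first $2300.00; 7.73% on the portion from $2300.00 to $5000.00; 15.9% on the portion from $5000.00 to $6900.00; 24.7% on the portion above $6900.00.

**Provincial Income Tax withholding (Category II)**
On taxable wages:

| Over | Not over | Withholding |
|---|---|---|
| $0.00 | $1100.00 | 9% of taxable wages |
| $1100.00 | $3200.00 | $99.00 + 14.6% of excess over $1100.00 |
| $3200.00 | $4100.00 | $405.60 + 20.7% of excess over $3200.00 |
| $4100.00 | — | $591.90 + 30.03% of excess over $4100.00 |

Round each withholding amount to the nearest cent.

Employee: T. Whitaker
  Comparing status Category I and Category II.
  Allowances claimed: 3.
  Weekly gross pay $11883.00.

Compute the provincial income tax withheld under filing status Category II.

Provincial Income Tax (Category II): taxable = $11883.00 − 3×$155.00 = $11418.00
  $591.90 + 30.03% × ($11418.00 − $4100.00) = $591.90 + 30.03% × $7318.00 = $2789.50

$2789.50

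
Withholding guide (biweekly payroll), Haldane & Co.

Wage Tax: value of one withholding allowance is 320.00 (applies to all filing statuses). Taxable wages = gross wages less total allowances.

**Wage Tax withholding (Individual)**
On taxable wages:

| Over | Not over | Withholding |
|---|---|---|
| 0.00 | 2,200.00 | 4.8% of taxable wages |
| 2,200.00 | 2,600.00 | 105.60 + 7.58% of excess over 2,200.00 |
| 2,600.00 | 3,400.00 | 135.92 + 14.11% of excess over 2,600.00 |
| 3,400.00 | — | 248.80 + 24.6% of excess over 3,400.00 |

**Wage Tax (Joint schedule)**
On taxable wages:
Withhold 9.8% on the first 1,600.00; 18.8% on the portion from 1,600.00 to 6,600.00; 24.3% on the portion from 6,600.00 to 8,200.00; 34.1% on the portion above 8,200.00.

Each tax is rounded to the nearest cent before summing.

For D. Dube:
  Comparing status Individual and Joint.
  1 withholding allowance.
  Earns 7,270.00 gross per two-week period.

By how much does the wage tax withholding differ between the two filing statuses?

59.75

Wage Tax (Individual): taxable = 7,270.00 − 1×320.00 = 6,950.00
  248.80 + 24.6% × (6,950.00 − 3,400.00) = 248.80 + 24.6% × 3,550.00 = 1,122.10
Wage Tax (Joint): taxable = 7,270.00 − 1×320.00 = 6,950.00
  1,096.80 + 24.3% × (6,950.00 − 6,600.00) = 1,096.80 + 24.3% × 350.00 = 1,181.85
Difference: |1,122.10 − 1,181.85| = 59.75 (higher under Joint)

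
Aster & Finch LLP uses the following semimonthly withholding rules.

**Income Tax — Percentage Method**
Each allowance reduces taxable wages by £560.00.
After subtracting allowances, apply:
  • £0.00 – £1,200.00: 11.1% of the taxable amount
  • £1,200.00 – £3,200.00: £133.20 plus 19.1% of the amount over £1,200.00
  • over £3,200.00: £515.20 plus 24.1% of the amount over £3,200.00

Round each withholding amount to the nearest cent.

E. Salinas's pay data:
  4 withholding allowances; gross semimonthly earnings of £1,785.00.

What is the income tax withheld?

£0.00

Income Tax: taxable = £1,785.00 − 4×£560.00 = £-455.00
  Taxable ≤ 0 → £0.00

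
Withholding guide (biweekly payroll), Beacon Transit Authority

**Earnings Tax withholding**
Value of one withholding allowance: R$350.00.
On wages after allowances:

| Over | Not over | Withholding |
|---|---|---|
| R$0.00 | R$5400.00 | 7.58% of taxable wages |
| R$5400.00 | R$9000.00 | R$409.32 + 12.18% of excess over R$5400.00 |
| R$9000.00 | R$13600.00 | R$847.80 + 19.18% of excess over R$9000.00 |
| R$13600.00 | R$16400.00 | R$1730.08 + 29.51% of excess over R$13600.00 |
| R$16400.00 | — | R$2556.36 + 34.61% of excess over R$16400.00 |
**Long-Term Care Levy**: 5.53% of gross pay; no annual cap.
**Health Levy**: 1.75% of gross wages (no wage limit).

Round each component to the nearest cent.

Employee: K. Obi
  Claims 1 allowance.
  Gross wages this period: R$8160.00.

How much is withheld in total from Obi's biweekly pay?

Earnings Tax: taxable = R$8160.00 − 1×R$350.00 = R$7810.00
  R$409.32 + 12.18% × (R$7810.00 − R$5400.00) = R$409.32 + 12.18% × R$2410.00 = R$702.86
Long-Term Care Levy: 5.53% × R$8160.00 = R$451.25
Health Levy: 1.75% × R$8160.00 = R$142.80
Total: R$702.86 + R$451.25 + R$142.80 = R$1296.91

R$1296.91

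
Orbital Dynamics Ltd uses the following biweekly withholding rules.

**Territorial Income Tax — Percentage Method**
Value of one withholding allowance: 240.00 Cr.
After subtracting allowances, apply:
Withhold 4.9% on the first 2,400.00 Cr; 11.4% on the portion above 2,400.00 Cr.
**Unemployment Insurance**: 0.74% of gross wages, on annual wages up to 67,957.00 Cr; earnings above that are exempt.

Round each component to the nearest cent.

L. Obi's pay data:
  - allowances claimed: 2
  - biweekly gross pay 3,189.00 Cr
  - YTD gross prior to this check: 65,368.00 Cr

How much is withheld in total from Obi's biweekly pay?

Territorial Income Tax: taxable = 3,189.00 Cr − 2×240.00 Cr = 2,709.00 Cr
  117.60 Cr + 11.4% × (2,709.00 Cr − 2,400.00 Cr) = 117.60 Cr + 11.4% × 309.00 Cr = 152.83 Cr
Unemployment Insurance: cap 67,957.00 Cr − YTD 65,368.00 Cr = 2,589.00 Cr subject; 0.74% × 2,589.00 Cr = 19.16 Cr
Total: 152.83 Cr + 19.16 Cr = 171.99 Cr

171.99 Cr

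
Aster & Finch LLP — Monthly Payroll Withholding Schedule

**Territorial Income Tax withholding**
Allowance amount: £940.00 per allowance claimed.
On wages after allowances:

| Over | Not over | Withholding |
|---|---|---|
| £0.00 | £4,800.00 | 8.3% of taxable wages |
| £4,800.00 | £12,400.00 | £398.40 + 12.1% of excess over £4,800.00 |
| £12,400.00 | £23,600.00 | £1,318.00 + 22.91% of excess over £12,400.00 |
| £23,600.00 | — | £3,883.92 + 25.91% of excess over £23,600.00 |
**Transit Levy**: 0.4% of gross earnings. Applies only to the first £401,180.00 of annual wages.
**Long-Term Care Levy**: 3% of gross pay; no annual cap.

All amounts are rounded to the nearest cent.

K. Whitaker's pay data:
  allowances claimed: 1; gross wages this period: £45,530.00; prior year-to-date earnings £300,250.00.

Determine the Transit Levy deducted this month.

Transit Levy: 0.4% × £45,530.00 = £182.12

£182.12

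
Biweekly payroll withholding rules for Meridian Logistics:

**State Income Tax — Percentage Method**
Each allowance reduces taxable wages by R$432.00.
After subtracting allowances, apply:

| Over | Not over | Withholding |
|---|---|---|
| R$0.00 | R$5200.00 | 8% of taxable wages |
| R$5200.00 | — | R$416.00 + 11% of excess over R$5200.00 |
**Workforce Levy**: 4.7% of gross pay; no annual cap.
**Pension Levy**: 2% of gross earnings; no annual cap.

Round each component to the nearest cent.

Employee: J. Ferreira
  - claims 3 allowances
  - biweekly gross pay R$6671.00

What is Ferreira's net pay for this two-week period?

State Income Tax: taxable = R$6671.00 − 3×R$432.00 = R$5375.00
  R$416.00 + 11% × (R$5375.00 − R$5200.00) = R$416.00 + 11% × R$175.00 = R$435.25
Workforce Levy: 4.7% × R$6671.00 = R$313.54
Pension Levy: 2% × R$6671.00 = R$133.42
Total withheld: R$435.25 + R$313.54 + R$133.42 = R$882.21
Net pay: R$6671.00 − R$882.21 = R$5788.79

R$5788.79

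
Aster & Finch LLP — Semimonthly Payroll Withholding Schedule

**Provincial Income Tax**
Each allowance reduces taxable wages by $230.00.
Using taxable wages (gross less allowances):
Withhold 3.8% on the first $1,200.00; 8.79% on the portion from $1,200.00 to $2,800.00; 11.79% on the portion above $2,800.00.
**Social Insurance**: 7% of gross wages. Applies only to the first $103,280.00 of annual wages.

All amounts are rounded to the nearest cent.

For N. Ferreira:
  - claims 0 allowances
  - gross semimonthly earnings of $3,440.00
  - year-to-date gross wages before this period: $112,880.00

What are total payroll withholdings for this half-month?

$261.70

Provincial Income Tax: taxable = $3,440.00
  $186.24 + 11.79% × ($3,440.00 − $2,800.00) = $186.24 + 11.79% × $640.00 = $261.70
Social Insurance: YTD $112,880.00 ≥ cap $103,280.00 → $0.00
Total: $261.70 + $0.00 = $261.70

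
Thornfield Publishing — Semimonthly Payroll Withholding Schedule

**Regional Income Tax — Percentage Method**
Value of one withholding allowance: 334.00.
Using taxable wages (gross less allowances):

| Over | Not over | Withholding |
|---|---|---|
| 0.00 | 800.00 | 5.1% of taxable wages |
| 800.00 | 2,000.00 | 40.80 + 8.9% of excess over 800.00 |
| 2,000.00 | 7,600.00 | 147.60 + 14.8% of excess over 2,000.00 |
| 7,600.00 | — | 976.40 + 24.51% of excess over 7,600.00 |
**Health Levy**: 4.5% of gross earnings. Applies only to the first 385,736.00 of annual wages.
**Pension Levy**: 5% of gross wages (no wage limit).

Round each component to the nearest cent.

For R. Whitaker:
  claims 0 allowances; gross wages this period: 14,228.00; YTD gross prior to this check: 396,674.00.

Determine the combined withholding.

3,312.32

Regional Income Tax: taxable = 14,228.00
  976.40 + 24.51% × (14,228.00 − 7,600.00) = 976.40 + 24.51% × 6,628.00 = 2,600.92
Health Levy: YTD 396,674.00 ≥ cap 385,736.00 → 0.00
Pension Levy: 5% × 14,228.00 = 711.40
Total: 2,600.92 + 0.00 + 711.40 = 3,312.32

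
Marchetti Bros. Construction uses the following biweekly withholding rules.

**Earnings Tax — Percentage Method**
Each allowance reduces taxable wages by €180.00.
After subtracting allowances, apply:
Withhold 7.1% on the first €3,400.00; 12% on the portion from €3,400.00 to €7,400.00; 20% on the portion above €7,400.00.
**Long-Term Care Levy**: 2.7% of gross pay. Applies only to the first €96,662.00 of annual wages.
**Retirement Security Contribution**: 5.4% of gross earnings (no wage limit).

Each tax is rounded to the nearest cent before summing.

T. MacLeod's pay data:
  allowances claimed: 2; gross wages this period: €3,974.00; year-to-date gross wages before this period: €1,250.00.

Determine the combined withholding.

Earnings Tax: taxable = €3,974.00 − 2×€180.00 = €3,614.00
  €241.40 + 12% × (€3,614.00 − €3,400.00) = €241.40 + 12% × €214.00 = €267.08
Long-Term Care Levy: 2.7% × €3,974.00 = €107.30
Retirement Security Contribution: 5.4% × €3,974.00 = €214.60
Total: €267.08 + €107.30 + €214.60 = €588.98

€588.98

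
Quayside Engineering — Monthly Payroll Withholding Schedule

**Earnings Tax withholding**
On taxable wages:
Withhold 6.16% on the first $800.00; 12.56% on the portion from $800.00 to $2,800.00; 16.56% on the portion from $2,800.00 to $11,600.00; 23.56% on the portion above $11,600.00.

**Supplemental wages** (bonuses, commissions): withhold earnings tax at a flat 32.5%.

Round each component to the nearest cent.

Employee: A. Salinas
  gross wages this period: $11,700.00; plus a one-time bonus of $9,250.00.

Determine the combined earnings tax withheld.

Earnings Tax: taxable = $11,700.00
  $1,757.76 + 23.56% × ($11,700.00 − $11,600.00) = $1,757.76 + 23.56% × $100.00 = $1,781.32
Supplemental (32.5% flat on bonus): 32.5% × $9,250.00 = $3,006.25
Total earnings tax: $1,781.32 + $3,006.25 = $4,787.57

$4,787.57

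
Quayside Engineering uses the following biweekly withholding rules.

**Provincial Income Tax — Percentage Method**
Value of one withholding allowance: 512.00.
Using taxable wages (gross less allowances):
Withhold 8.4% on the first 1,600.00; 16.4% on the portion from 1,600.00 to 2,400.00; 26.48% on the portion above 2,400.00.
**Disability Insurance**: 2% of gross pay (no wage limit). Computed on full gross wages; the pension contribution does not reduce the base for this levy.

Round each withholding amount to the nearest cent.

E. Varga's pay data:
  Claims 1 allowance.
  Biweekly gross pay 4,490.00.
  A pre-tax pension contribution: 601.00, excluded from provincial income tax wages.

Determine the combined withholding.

614.11

Provincial Income Tax: taxable = 4,490.00 − 601.00 − 1×512.00 = 3,377.00
  265.60 + 26.48% × (3,377.00 − 2,400.00) = 265.60 + 26.48% × 977.00 = 524.31
Disability Insurance: 2% × 4,490.00 = 89.80
Total: 524.31 + 89.80 = 614.11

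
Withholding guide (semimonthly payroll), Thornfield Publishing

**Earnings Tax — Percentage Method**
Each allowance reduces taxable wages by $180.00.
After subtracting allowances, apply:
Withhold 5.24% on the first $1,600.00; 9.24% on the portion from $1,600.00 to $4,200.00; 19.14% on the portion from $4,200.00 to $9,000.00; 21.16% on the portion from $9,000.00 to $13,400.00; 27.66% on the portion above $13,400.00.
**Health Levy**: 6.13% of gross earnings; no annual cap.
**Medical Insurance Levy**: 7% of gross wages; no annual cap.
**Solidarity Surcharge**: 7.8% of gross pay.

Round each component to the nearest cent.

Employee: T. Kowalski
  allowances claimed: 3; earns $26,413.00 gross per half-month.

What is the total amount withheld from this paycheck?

Earnings Tax: taxable = $26,413.00 − 3×$180.00 = $25,873.00
  $2,173.84 + 27.66% × ($25,873.00 − $13,400.00) = $2,173.84 + 27.66% × $12,473.00 = $5,623.87
Health Levy: 6.13% × $26,413.00 = $1,619.12
Medical Insurance Levy: 7% × $26,413.00 = $1,848.91
Solidarity Surcharge: 7.8% × $26,413.00 = $2,060.21
Total: $5,623.87 + $1,619.12 + $1,848.91 + $2,060.21 = $11,152.11

$11,152.11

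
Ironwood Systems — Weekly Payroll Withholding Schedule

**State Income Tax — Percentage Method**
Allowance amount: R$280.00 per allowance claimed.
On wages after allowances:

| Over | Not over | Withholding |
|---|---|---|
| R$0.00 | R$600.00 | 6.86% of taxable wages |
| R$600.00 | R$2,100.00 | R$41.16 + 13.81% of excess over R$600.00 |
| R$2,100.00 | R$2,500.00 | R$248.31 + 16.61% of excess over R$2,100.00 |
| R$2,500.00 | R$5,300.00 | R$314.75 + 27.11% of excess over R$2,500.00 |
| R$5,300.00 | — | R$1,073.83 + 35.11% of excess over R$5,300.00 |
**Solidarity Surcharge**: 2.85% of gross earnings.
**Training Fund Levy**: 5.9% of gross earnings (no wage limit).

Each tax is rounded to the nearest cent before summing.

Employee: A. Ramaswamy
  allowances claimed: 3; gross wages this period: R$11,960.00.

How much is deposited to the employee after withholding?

State Income Tax: taxable = R$11,960.00 − 3×R$280.00 = R$11,120.00
  R$1,073.83 + 35.11% × (R$11,120.00 − R$5,300.00) = R$1,073.83 + 35.11% × R$5,820.00 = R$3,117.23
Solidarity Surcharge: 2.85% × R$11,960.00 = R$340.86
Training Fund Levy: 5.9% × R$11,960.00 = R$705.64
Total withheld: R$3,117.23 + R$340.86 + R$705.64 = R$4,163.73
Net pay: R$11,960.00 − R$4,163.73 = R$7,796.27

R$7,796.27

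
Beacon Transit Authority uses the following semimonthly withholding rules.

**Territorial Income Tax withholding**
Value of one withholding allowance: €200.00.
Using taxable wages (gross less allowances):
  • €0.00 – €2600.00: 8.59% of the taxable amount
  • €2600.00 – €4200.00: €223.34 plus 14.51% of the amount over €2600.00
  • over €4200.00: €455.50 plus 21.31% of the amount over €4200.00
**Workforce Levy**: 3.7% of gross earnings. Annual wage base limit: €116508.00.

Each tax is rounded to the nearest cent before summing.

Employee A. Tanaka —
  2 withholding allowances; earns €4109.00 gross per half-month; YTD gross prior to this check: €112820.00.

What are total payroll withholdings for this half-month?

Territorial Income Tax: taxable = €4109.00 − 2×€200.00 = €3709.00
  €223.34 + 14.51% × (€3709.00 − €2600.00) = €223.34 + 14.51% × €1109.00 = €384.26
Workforce Levy: cap €116508.00 − YTD €112820.00 = €3688.00 subject; 3.7% × €3688.00 = €136.46
Total: €384.26 + €136.46 = €520.72

€520.72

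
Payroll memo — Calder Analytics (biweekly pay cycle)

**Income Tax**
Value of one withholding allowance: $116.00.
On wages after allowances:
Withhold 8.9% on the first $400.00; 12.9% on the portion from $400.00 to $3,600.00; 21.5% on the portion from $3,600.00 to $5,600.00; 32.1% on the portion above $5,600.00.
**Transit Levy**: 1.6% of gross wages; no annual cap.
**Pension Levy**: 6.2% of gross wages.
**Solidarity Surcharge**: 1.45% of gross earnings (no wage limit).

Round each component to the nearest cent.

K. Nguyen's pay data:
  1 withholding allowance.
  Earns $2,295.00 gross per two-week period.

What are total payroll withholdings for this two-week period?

$477.38

Income Tax: taxable = $2,295.00 − 1×$116.00 = $2,179.00
  $35.60 + 12.9% × ($2,179.00 − $400.00) = $35.60 + 12.9% × $1,779.00 = $265.09
Transit Levy: 1.6% × $2,295.00 = $36.72
Pension Levy: 6.2% × $2,295.00 = $142.29
Solidarity Surcharge: 1.45% × $2,295.00 = $33.28
Total: $265.09 + $36.72 + $142.29 + $33.28 = $477.38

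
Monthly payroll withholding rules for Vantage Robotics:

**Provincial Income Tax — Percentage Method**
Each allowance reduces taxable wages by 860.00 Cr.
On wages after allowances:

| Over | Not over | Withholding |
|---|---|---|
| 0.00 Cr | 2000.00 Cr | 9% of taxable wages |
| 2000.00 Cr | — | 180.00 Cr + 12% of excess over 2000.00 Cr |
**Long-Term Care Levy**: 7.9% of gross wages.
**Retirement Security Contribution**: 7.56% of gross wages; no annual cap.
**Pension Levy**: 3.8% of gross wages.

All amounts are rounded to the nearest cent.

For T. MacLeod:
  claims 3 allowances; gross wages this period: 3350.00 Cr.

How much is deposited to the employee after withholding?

Provincial Income Tax: taxable = 3350.00 Cr − 3×860.00 Cr = 770.00 Cr
  9% × 770.00 Cr = 69.30 Cr
Long-Term Care Levy: 7.9% × 3350.00 Cr = 264.65 Cr
Retirement Security Contribution: 7.56% × 3350.00 Cr = 253.26 Cr
Pension Levy: 3.8% × 3350.00 Cr = 127.30 Cr
Total withheld: 69.30 Cr + 264.65 Cr + 253.26 Cr + 127.30 Cr = 714.51 Cr
Net pay: 3350.00 Cr − 714.51 Cr = 2635.49 Cr

2635.49 Cr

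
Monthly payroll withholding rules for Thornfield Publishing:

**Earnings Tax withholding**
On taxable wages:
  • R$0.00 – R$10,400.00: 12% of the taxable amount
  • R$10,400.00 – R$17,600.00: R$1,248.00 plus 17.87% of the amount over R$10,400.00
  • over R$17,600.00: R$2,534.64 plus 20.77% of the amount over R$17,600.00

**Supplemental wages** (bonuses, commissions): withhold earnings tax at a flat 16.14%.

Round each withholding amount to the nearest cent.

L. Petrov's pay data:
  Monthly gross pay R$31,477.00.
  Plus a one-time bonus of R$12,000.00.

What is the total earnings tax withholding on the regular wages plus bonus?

Earnings Tax: taxable = R$31,477.00
  R$2,534.64 + 20.77% × (R$31,477.00 − R$17,600.00) = R$2,534.64 + 20.77% × R$13,877.00 = R$5,416.89
Supplemental (16.14% flat on bonus): 16.14% × R$12,000.00 = R$1,936.80
Total earnings tax: R$5,416.89 + R$1,936.80 = R$7,353.69

R$7,353.69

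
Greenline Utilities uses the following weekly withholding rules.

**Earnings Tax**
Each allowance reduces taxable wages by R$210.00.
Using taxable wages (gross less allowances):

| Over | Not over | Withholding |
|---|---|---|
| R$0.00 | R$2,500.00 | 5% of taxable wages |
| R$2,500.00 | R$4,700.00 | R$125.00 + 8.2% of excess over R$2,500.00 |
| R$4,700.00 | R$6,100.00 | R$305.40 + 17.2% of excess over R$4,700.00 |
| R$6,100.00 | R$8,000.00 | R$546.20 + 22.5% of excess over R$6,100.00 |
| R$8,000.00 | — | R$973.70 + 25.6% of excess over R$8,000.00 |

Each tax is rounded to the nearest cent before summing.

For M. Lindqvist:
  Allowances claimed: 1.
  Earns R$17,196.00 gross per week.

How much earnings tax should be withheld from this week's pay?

R$3,274.12

Earnings Tax: taxable = R$17,196.00 − 1×R$210.00 = R$16,986.00
  R$973.70 + 25.6% × (R$16,986.00 − R$8,000.00) = R$973.70 + 25.6% × R$8,986.00 = R$3,274.12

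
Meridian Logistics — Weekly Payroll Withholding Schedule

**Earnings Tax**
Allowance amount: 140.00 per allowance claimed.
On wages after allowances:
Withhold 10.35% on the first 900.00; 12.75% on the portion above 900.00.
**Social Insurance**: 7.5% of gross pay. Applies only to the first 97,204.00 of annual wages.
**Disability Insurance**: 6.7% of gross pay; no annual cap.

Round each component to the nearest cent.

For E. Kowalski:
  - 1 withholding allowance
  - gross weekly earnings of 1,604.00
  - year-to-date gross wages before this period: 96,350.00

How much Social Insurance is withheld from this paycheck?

Social Insurance: cap 97,204.00 − YTD 96,350.00 = 854.00 subject; 7.5% × 854.00 = 64.05

64.05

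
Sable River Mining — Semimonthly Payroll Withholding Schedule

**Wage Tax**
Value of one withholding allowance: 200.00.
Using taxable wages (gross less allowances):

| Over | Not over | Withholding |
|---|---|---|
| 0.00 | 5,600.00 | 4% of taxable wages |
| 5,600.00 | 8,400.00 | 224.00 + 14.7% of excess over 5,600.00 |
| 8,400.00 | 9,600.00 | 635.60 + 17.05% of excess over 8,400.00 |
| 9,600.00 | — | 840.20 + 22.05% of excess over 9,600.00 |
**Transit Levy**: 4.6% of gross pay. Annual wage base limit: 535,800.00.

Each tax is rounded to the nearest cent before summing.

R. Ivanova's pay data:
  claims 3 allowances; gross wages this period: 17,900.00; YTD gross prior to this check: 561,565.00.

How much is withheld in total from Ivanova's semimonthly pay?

2,538.05

Wage Tax: taxable = 17,900.00 − 3×200.00 = 17,300.00
  840.20 + 22.05% × (17,300.00 − 9,600.00) = 840.20 + 22.05% × 7,700.00 = 2,538.05
Transit Levy: YTD 561,565.00 ≥ cap 535,800.00 → 0.00
Total: 2,538.05 + 0.00 = 2,538.05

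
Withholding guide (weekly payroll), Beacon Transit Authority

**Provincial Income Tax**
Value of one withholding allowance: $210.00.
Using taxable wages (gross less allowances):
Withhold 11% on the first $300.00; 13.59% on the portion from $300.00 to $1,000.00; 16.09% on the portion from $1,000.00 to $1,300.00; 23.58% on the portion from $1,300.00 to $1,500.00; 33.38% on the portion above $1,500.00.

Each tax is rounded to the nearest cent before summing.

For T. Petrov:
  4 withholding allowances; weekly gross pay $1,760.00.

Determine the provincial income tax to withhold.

Provincial Income Tax: taxable = $1,760.00 − 4×$210.00 = $920.00
  $33.00 + 13.59% × ($920.00 − $300.00) = $33.00 + 13.59% × $620.00 = $117.26

$117.26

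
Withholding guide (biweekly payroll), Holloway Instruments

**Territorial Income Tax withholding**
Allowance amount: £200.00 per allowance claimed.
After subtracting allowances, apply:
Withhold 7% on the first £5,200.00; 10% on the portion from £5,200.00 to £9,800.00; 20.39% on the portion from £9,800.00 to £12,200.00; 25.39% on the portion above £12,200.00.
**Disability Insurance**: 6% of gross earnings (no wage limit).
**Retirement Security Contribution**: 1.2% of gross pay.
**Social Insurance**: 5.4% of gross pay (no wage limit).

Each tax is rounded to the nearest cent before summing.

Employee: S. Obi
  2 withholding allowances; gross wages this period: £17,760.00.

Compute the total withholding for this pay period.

Territorial Income Tax: taxable = £17,760.00 − 2×£200.00 = £17,360.00
  £1,313.36 + 25.39% × (£17,360.00 − £12,200.00) = £1,313.36 + 25.39% × £5,160.00 = £2,623.48
Disability Insurance: 6% × £17,760.00 = £1,065.60
Retirement Security Contribution: 1.2% × £17,760.00 = £213.12
Social Insurance: 5.4% × £17,760.00 = £959.04
Total: £2,623.48 + £1,065.60 + £213.12 + £959.04 = £4,861.24

£4,861.24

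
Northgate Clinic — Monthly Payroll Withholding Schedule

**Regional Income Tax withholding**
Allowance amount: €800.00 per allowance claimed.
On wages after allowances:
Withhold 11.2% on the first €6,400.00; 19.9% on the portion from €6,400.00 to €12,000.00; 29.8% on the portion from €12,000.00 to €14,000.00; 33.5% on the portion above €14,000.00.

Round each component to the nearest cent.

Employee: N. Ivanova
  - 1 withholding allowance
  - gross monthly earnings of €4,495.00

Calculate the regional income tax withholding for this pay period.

Regional Income Tax: taxable = €4,495.00 − 1×€800.00 = €3,695.00
  11.2% × €3,695.00 = €413.84

€413.84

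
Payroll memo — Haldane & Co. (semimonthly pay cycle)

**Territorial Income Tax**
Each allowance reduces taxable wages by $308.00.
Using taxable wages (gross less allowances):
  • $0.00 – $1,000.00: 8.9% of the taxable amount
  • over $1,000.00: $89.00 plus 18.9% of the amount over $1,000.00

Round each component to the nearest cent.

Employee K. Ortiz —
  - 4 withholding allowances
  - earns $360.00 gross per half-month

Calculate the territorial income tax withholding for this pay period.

$0.00

Territorial Income Tax: taxable = $360.00 − 4×$308.00 = $-872.00
  Taxable ≤ 0 → $0.00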